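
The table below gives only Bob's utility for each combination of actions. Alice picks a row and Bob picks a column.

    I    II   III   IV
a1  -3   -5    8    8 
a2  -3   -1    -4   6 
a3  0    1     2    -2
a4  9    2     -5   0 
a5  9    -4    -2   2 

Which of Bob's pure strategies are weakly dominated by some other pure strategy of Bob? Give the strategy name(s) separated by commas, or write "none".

none

I: no other strategy beats it everywhere (II at a1 (-3>-5); III at a2 (-3>-4); IV at a3 (0>-2)).
II is not dominated — it holds its own against I at a2 (-1>-3); III at a2 (-1>-4); IV at a3 (1>-2).
Nothing dominates III: I at a1 (8>-3); II at a1 (8>-5); IV at a3 (2>-2).
IV: no other strategy beats it everywhere (I at a1 (8>-3); II at a1 (8>-5); III at a2 (6>-4)).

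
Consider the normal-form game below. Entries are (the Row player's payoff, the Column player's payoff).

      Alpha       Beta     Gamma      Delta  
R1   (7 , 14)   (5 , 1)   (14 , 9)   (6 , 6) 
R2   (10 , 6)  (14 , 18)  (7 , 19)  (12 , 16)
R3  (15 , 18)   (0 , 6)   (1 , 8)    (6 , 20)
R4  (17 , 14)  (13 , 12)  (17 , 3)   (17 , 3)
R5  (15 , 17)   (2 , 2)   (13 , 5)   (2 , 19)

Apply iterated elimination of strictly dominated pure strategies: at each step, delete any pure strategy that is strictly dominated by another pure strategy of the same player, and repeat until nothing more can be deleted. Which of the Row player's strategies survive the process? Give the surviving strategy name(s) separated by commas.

For the Row player, R4 strictly dominates R1 on the remaining columns (Alpha: 17>7, Beta: 13>5, Gamma: 17>14, Delta: 17>6); eliminate R1.
The Row player's strategy R3 is strictly dominated by R4 (Alpha: 17>15, Beta: 13>0, Gamma: 17>1, Delta: 17>6) and is removed.
Row R5 is eliminated: R4 beats it against every remaining column (Alpha: 17>15, Beta: 13>2, Gamma: 17>13, Delta: 17>2).
For the Column player, Beta strictly dominates Delta on the remaining rows (R2: 18>16, R4: 12>3); eliminate Delta.
Among the remaining strategies, none is strictly dominated by another pure strategy of the same player, so the elimination stops.
Surviving strategies — the Row player: {R2, R4}; the Column player: {Alpha, Beta, Gamma}.

R2, R4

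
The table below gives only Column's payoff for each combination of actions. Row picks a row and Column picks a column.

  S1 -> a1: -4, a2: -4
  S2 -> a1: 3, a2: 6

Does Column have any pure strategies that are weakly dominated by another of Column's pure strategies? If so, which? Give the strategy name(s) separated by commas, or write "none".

a2 weakly dominates a1 — S1: -4=-4, S2: 6>3.
Nothing dominates a2: a1 at S2 (6>3).

a1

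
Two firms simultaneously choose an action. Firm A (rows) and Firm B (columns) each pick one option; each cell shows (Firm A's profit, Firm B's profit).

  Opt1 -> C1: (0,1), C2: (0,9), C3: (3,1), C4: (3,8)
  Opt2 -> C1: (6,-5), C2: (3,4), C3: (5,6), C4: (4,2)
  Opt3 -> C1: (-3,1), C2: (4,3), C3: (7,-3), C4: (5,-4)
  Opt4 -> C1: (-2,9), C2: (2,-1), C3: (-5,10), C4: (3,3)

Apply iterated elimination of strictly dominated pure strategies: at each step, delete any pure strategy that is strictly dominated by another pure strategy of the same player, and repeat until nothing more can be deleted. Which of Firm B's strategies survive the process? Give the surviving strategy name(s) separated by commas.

C2

Row Opt1 is eliminated: Opt2 beats it against every remaining column (C1: 6>0, C2: 3>0, C3: 5>3, C4: 4>3).
Row Opt4 is eliminated: Opt2 beats it against every remaining column (C1: 6>-2, C2: 3>2, C3: 5>-5, C4: 4>3).
For Firm B, C2 strictly dominates C1 on the remaining rows (Opt2: 4>-5, Opt3: 3>1); eliminate C1.
For Firm A, Opt3 strictly dominates Opt2 on the remaining columns (C2: 4>3, C3: 7>5, C4: 5>4); eliminate Opt2.
Column C3 is eliminated: C2 beats it against every remaining row (Opt3: 3>-3).
Firm B's strategy C4 is strictly dominated by C2 (Opt3: 3>-4) and is removed.
Among the remaining strategies, none is strictly dominated by another pure strategy of the same player, so the elimination stops.
Surviving strategies — Firm A: {Opt3}; Firm B: {C2}.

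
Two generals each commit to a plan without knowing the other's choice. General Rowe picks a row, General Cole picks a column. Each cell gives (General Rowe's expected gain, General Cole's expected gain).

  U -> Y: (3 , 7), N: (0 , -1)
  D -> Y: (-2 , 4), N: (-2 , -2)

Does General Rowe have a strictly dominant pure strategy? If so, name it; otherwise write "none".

U

U vs D: Y: 3>-2, N: 0>-2.
U strictly beats every other strategy against every opponent action, so it is strictly dominant.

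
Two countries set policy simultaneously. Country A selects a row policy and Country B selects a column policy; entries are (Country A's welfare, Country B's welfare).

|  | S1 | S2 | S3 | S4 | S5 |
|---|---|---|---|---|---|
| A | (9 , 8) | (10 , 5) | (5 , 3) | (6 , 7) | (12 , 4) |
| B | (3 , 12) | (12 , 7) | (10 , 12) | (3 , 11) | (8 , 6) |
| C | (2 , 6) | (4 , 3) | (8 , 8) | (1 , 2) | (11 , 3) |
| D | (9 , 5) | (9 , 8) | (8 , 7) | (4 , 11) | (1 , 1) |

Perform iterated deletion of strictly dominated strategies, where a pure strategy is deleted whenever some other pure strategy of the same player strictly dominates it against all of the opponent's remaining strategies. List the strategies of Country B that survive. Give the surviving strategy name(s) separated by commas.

Column S5 is eliminated: S1 beats it against every remaining row (A: 8>4, B: 12>6, C: 6>3, D: 5>1).
For Country A, B strictly dominates C on the remaining columns (S1: 3>2, S2: 12>4, S3: 10>8, S4: 3>1); eliminate C.
Column S2 is eliminated: S4 beats it against every remaining row (A: 7>5, B: 11>7, D: 11>8).
Among the remaining strategies, none is strictly dominated by another pure strategy of the same player, so the elimination stops.
Surviving strategies — Country A: {A, B, D}; Country B: {S1, S3, S4}.

S1, S3, S4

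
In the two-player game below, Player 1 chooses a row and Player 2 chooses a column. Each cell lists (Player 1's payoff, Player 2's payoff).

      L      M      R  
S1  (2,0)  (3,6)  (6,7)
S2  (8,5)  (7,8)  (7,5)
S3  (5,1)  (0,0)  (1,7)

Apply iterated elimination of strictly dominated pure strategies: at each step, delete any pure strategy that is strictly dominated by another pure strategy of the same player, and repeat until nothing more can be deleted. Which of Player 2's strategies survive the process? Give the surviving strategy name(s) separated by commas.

For Player 1, S2 strictly dominates S1 on the remaining columns (L: 8>2, M: 7>3, R: 7>6); eliminate S1.
Player 1's strategy S3 is strictly dominated by S2 (L: 8>5, M: 7>0, R: 7>1) and is removed.
Player 2's strategy L is strictly dominated by M (S2: 8>5) and is removed.
Column R is eliminated: M beats it against every remaining row (S2: 8>5).
Among the remaining strategies, none is strictly dominated by another pure strategy of the same player, so the elimination stops.
Surviving strategies — Player 1: {S2}; Player 2: {M}.

M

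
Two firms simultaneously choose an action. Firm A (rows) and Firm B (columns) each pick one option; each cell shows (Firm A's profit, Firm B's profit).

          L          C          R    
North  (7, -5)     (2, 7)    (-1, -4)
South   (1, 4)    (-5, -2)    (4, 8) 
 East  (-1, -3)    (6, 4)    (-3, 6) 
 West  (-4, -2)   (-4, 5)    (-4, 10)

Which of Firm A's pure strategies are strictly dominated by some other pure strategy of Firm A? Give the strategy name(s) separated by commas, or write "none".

North is not dominated — it holds its own against South at L (7>1); East at L (7>-1); West at L (7>-4).
South is not dominated — it holds its own against North at R (4>-1); East at L (1>-1); West at L (1>-4).
Nothing dominates East: North at C (6>2); South at C (6>-5); West at L (-1>-4).
West: dominated, since North does at least as well everywhere (L: 7>-4, C: 2>-4, R: -1>-4).

West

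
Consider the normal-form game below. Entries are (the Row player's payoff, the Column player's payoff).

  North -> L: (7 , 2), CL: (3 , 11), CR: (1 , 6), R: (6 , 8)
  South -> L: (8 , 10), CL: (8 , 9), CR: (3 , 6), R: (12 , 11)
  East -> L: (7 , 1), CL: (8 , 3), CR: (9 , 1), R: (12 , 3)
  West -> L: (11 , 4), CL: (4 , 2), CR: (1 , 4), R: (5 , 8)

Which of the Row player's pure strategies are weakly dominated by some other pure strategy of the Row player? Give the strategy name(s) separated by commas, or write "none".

North: dominated, since South does at least as well everywhere (L: 8>7, CL: 8>3, CR: 3>1, R: 12>6).
Nothing dominates South: North at L (8>7); East at L (8>7); West at CL (8>4).
Nothing dominates East: North at CL (8>3); South at CR (9>3); West at CL (8>4).
West is not dominated — it holds its own against North at L (11>7); South at L (11>8); East at L (11>7).

North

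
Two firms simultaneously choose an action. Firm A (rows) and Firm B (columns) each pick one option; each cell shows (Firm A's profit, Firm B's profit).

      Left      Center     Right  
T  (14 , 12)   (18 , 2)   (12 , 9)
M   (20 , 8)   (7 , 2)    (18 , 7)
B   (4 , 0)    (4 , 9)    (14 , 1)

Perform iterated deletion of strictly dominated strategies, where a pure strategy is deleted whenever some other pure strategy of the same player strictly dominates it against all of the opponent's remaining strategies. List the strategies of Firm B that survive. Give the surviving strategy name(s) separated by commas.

Firm A's strategy B is strictly dominated by M (Left: 20>4, Center: 7>4, Right: 18>14) and is removed.
Firm B's strategy Center is strictly dominated by Left (T: 12>2, M: 8>2) and is removed.
Row T is eliminated: M beats it against every remaining column (Left: 20>14, Right: 18>12).
Firm B's strategy Right is strictly dominated by Left (M: 8>7) and is removed.
Among the remaining strategies, none is strictly dominated by another pure strategy of the same player, so the elimination stops.
Surviving strategies — Firm A: {M}; Firm B: {Left}.

Left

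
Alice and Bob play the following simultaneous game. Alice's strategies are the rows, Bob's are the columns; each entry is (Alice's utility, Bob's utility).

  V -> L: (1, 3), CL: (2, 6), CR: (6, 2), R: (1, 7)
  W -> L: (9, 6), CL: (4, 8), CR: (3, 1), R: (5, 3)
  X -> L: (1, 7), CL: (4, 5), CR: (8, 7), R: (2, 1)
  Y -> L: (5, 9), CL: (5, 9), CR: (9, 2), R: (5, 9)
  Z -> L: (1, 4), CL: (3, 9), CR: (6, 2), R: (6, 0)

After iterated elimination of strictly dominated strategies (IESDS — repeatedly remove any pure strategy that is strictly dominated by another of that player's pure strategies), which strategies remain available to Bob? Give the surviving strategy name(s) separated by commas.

Row V is eliminated: Y beats it against every remaining column (L: 5>1, CL: 5>2, CR: 9>6, R: 5>1).
For Alice, Y strictly dominates X on the remaining columns (L: 5>1, CL: 5>4, CR: 9>8, R: 5>2); eliminate X.
Bob's strategy CR is strictly dominated by L (W: 6>1, Y: 9>2, Z: 4>2) and is removed.
Among the remaining strategies, none is strictly dominated by another pure strategy of the same player, so the elimination stops.
Surviving strategies — Alice: {W, Y, Z}; Bob: {L, CL, R}.

L, CL, R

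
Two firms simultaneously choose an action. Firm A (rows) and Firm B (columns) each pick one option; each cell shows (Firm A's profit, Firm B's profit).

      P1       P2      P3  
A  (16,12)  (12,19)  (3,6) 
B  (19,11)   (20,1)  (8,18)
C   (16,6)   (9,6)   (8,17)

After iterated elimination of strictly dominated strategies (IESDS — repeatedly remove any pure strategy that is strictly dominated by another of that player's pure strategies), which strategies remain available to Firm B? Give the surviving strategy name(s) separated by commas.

P3

Firm A's strategy A is strictly dominated by B (P1: 19>16, P2: 20>12, P3: 8>3) and is removed.
For Firm B, P3 strictly dominates P1 on the remaining rows (B: 18>11, C: 17>6); eliminate P1.
Column P2 is eliminated: P3 beats it against every remaining row (B: 18>1, C: 17>6).
Among the remaining strategies, none is strictly dominated by another pure strategy of the same player, so the elimination stops.
Surviving strategies — Firm A: {B, C}; Firm B: {P3}.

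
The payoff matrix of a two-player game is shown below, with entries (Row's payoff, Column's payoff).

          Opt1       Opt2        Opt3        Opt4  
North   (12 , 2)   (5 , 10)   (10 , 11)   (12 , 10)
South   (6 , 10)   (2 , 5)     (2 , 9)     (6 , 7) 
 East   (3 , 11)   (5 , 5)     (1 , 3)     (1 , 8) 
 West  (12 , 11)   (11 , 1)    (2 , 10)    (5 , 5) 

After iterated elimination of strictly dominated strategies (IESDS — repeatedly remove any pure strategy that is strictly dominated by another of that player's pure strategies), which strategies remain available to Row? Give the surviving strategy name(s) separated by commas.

Row South is eliminated: North beats it against every remaining column (Opt1: 12>6, Opt2: 5>2, Opt3: 10>2, Opt4: 12>6).
For Row, West strictly dominates East on the remaining columns (Opt1: 12>3, Opt2: 11>5, Opt3: 2>1, Opt4: 5>1); eliminate East.
For Column, Opt3 strictly dominates Opt2 on the remaining rows (North: 11>10, West: 10>1); eliminate Opt2.
Column's strategy Opt4 is strictly dominated by Opt3 (North: 11>10, West: 10>5) and is removed.
Among the remaining strategies, none is strictly dominated by another pure strategy of the same player, so the elimination stops.
Surviving strategies — Row: {North, West}; Column: {Opt1, Opt3}.

North, West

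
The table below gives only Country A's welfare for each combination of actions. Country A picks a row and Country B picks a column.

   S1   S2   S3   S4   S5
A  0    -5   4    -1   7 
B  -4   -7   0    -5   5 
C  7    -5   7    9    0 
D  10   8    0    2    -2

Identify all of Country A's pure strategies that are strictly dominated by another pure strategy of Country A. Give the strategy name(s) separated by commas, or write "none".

Nothing dominates A: B at S1 (0>-4); C at S2 (-5=-5); D at S3 (4>0).
B: dominated, since A does at least as well everywhere (S1: 0>-4, S2: -5>-7, S3: 4>0, S4: -1>-5, S5: 7>5).
C: no other strategy beats it everywhere (A at S1 (7>0); B at S1 (7>-4); D at S3 (7>0)).
D is not dominated — it holds its own against A at S1 (10>0); B at S1 (10>-4); C at S1 (10>7).

B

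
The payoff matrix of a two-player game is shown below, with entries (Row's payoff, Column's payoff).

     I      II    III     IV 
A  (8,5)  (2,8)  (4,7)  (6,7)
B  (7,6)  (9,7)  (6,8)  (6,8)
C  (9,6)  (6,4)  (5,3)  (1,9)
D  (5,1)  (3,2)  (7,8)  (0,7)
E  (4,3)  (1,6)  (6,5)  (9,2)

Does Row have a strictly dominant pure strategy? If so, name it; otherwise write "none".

none

A fails to dominate B at II (2<9).
B fails to dominate A at I (7<8).
C fails to dominate A at IV (1<6).
D fails to dominate A at I (5<8).
E fails to dominate A at I (4<8).
No single strategy dominates all the others.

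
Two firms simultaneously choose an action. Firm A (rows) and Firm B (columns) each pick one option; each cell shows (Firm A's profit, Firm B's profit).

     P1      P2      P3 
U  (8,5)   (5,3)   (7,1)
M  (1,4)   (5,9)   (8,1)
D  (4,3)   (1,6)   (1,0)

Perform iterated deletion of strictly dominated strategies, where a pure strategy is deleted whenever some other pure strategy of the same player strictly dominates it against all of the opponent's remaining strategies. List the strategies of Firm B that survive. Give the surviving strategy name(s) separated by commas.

P1, P2

Row D is eliminated: U beats it against every remaining column (P1: 8>4, P2: 5>1, P3: 7>1).
Column P3 is eliminated: P1 beats it against every remaining row (U: 5>1, M: 4>1).
Among the remaining strategies, none is strictly dominated by another pure strategy of the same player, so the elimination stops.
Surviving strategies — Firm A: {U, M}; Firm B: {P1, P2}.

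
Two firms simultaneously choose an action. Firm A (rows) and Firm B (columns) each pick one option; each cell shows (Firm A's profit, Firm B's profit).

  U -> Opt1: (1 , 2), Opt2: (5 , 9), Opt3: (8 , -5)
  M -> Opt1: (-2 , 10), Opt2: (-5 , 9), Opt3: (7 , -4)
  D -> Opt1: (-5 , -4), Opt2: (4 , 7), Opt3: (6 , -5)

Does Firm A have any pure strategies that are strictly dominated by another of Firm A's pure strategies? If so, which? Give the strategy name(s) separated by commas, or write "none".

M, D

U: no other strategy beats it everywhere (M at Opt1 (1>-2); D at Opt1 (1>-5)).
U strictly dominates M — Opt1: 1>-2, Opt2: 5>-5, Opt3: 8>7.
D: dominated, since U does at least as well everywhere (Opt1: 1>-5, Opt2: 5>4, Opt3: 8>6).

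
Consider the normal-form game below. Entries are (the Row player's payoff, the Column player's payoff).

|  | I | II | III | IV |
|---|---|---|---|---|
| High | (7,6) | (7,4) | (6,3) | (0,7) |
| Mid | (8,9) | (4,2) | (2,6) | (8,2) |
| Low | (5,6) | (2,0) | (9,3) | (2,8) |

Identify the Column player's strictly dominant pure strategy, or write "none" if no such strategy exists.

I fails to dominate IV at High (6<7).
II fails to dominate I at High (4<6).
III fails to dominate I at High (3<6).
IV fails to dominate I at Mid (2<9).
No single strategy dominates all the others.

none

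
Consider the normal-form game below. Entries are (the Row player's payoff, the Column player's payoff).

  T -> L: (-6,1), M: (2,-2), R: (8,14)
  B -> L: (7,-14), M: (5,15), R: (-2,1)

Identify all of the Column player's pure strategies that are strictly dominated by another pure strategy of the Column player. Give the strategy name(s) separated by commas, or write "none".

R strictly dominates L — T: 14>1, B: 1>-14.
Nothing dominates M: L at B (15>-14); R at B (15>1).
Nothing dominates R: L at T (14>1); M at T (14>-2).

L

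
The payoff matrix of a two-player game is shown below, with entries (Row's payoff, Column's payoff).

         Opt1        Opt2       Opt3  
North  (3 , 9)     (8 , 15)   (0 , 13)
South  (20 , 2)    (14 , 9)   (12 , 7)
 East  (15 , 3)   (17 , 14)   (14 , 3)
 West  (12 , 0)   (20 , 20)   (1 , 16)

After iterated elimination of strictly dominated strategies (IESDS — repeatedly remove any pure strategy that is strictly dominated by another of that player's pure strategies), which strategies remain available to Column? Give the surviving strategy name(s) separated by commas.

Opt2

For Row, South strictly dominates North on the remaining columns (Opt1: 20>3, Opt2: 14>8, Opt3: 12>0); eliminate North.
For Column, Opt2 strictly dominates Opt1 on the remaining rows (South: 9>2, East: 14>3, West: 20>0); eliminate Opt1.
For Row, East strictly dominates South on the remaining columns (Opt2: 17>14, Opt3: 14>12); eliminate South.
Column Opt3 is eliminated: Opt2 beats it against every remaining row (East: 14>3, West: 20>16).
For Row, West strictly dominates East on the remaining columns (Opt2: 20>17); eliminate East.
Among the remaining strategies, none is strictly dominated by another pure strategy of the same player, so the elimination stops.
Surviving strategies — Row: {West}; Column: {Opt2}.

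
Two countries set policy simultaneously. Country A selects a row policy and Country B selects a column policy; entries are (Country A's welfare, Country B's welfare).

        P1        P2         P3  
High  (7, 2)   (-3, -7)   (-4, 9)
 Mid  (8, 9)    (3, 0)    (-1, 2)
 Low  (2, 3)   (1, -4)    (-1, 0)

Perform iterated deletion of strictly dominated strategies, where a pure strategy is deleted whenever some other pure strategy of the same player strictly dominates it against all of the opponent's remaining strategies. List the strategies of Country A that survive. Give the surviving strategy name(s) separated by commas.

Row High is eliminated: Mid beats it against every remaining column (P1: 8>7, P2: 3>-3, P3: -1>-4).
Column P2 is eliminated: P1 beats it against every remaining row (Mid: 9>0, Low: 3>-4).
Column P3 is eliminated: P1 beats it against every remaining row (Mid: 9>2, Low: 3>0).
Row Low is eliminated: Mid beats it against every remaining column (P1: 8>2).
Among the remaining strategies, none is strictly dominated by another pure strategy of the same player, so the elimination stops.
Surviving strategies — Country A: {Mid}; Country B: {P1}.

Mid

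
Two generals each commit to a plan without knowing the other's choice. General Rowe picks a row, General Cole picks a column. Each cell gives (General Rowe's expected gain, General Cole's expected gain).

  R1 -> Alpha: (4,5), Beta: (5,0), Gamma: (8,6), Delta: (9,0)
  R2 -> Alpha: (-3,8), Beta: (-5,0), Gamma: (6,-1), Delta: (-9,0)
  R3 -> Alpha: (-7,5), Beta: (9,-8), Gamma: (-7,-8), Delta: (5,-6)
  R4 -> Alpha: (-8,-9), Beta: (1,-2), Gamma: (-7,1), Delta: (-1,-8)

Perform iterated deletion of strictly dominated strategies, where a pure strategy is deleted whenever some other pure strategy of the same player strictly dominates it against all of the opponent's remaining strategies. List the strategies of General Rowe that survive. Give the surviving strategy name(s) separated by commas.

Row R2 is eliminated: R1 beats it against every remaining column (Alpha: 4>-3, Beta: 5>-5, Gamma: 8>6, Delta: 9>-9).
For General Rowe, R1 strictly dominates R4 on the remaining columns (Alpha: 4>-8, Beta: 5>1, Gamma: 8>-7, Delta: 9>-1); eliminate R4.
Column Beta is eliminated: Alpha beats it against every remaining row (R1: 5>0, R3: 5>-8).
Row R3 is eliminated: R1 beats it against every remaining column (Alpha: 4>-7, Gamma: 8>-7, Delta: 9>5).
For General Cole, Gamma strictly dominates Alpha on the remaining rows (R1: 6>5); eliminate Alpha.
Column Delta is eliminated: Gamma beats it against every remaining row (R1: 6>0).
Among the remaining strategies, none is strictly dominated by another pure strategy of the same player, so the elimination stops.
Surviving strategies — General Rowe: {R1}; General Cole: {Gamma}.

R1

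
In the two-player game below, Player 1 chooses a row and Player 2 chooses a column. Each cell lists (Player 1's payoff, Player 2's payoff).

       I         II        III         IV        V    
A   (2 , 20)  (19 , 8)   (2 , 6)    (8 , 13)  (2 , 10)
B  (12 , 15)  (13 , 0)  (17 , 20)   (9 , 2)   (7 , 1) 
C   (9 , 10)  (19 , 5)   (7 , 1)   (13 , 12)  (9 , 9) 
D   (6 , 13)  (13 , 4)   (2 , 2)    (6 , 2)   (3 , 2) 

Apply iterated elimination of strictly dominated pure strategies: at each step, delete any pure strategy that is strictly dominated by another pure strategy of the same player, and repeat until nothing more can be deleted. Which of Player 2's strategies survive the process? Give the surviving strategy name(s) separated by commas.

Player 1's strategy D is strictly dominated by C (I: 9>6, II: 19>13, III: 7>2, IV: 13>6, V: 9>3) and is removed.
Column II is eliminated: I beats it against every remaining row (A: 20>8, B: 15>0, C: 10>5).
Player 1's strategy A is strictly dominated by B (I: 12>2, III: 17>2, IV: 9>8, V: 7>2) and is removed.
Player 2's strategy V is strictly dominated by I (B: 15>1, C: 10>9) and is removed.
Among the remaining strategies, none is strictly dominated by another pure strategy of the same player, so the elimination stops.
Surviving strategies — Player 1: {B, C}; Player 2: {I, III, IV}.

I, III, IV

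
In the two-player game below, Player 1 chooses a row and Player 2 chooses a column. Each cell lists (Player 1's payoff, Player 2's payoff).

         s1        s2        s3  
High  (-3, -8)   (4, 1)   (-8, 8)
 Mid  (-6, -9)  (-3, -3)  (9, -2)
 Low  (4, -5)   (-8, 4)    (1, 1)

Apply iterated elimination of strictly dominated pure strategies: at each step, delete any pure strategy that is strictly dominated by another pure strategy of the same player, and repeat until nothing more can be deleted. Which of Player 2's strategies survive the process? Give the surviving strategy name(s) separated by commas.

s3

For Player 2, s2 strictly dominates s1 on the remaining rows (High: 1>-8, Mid: -3>-9, Low: 4>-5); eliminate s1.
Player 1's strategy Low is strictly dominated by Mid (s2: -3>-8, s3: 9>1) and is removed.
For Player 2, s3 strictly dominates s2 on the remaining rows (High: 8>1, Mid: -2>-3); eliminate s2.
Row High is eliminated: Mid beats it against every remaining column (s3: 9>-8).
Among the remaining strategies, none is strictly dominated by another pure strategy of the same player, so the elimination stops.
Surviving strategies — Player 1: {Mid}; Player 2: {s3}.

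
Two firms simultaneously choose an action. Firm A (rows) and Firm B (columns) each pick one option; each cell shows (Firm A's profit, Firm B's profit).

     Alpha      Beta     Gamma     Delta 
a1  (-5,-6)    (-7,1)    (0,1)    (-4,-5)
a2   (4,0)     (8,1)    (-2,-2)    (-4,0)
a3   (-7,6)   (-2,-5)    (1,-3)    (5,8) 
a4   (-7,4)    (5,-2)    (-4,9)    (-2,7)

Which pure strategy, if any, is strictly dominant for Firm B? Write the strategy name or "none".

none

Alpha fails to dominate Beta at a1 (-6<1).
Beta fails to dominate Alpha at a3 (-5<6).
Gamma fails to dominate Alpha at a2 (-2<0).
Delta fails to dominate Alpha at a2 (0=0).
No single strategy dominates all the others.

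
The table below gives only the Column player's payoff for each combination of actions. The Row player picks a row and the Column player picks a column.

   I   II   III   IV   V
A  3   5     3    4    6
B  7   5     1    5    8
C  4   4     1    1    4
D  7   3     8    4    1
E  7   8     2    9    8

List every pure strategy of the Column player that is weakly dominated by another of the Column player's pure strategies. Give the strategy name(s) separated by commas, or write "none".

I is not dominated — it holds its own against II at B (7>5); III at B (7>1); IV at B (7>5); V at D (7>1).
II is not dominated — it holds its own against I at A (5>3); III at A (5>3); IV at A (5>4); V at D (3>1).
III: no other strategy beats it everywhere (I at D (8>7); II at D (8>3); IV at D (8>4); V at D (8>1)).
Nothing dominates IV: I at A (4>3); II at D (4>3); III at A (4>3); V at D (4>1).
V is not dominated — it holds its own against I at A (6>3); II at A (6>5); III at A (6>3); IV at A (6>4).

none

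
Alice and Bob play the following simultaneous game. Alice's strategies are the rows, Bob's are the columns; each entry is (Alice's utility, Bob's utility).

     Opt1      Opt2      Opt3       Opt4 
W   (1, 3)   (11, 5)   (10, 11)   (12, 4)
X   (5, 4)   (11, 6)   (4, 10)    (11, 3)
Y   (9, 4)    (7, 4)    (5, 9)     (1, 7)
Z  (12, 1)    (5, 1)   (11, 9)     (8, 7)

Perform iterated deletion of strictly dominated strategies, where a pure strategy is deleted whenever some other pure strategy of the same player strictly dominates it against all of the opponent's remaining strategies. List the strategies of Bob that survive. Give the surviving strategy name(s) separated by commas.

Opt3

For Bob, Opt3 strictly dominates Opt1 on the remaining rows (W: 11>3, X: 10>4, Y: 9>4, Z: 9>1); eliminate Opt1.
Row Y is eliminated: W beats it against every remaining column (Opt2: 11>7, Opt3: 10>5, Opt4: 12>1).
Bob's strategy Opt2 is strictly dominated by Opt3 (W: 11>5, X: 10>6, Z: 9>1) and is removed.
Alice's strategy X is strictly dominated by W (Opt3: 10>4, Opt4: 12>11) and is removed.
For Bob, Opt3 strictly dominates Opt4 on the remaining rows (W: 11>4, Z: 9>7); eliminate Opt4.
Row W is eliminated: Z beats it against every remaining column (Opt3: 11>10).
Among the remaining strategies, none is strictly dominated by another pure strategy of the same player, so the elimination stops.
Surviving strategies — Alice: {Z}; Bob: {Opt3}.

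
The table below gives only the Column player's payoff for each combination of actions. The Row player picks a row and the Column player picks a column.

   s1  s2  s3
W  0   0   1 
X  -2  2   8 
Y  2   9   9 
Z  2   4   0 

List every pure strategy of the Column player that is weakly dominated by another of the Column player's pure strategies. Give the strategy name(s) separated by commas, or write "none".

s1

s1: dominated, since s2 does at least as well everywhere (W: 0=0, X: 2>-2, Y: 9>2, Z: 4>2).
Nothing dominates s2: s1 at X (2>-2); s3 at Z (4>0).
Nothing dominates s3: s1 at W (1>0); s2 at W (1>0).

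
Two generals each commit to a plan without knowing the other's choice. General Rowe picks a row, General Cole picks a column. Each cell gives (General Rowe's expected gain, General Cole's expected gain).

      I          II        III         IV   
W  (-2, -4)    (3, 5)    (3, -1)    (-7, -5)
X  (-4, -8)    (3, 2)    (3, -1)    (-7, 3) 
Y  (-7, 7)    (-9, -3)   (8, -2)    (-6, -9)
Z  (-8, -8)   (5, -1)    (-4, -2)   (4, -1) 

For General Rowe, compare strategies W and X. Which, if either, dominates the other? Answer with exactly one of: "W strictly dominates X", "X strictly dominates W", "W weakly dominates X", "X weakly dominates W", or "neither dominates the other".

W's payoffs vs X's, by General Cole's action — I: -2>-4, II: 3=3, III: 3=3, IV: -7=-7.
W is at least as good everywhere and strictly better somewhere (tied only at II, III, IV), so W weakly but not strictly dominates X.

W weakly dominates X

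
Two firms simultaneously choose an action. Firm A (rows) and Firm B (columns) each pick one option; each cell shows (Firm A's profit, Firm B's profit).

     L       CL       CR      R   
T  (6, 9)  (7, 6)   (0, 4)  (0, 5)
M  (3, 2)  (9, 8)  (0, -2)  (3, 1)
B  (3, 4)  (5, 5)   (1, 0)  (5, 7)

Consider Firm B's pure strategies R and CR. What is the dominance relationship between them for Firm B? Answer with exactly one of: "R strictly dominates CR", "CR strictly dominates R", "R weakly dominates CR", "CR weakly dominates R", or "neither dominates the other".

R strictly dominates CR

Compare R to CR across every action of Firm A: T: 5>4, M: 1>-2, B: 7>0.
R gives a strictly higher payoff against every action of Firm A, so R strictly dominates CR.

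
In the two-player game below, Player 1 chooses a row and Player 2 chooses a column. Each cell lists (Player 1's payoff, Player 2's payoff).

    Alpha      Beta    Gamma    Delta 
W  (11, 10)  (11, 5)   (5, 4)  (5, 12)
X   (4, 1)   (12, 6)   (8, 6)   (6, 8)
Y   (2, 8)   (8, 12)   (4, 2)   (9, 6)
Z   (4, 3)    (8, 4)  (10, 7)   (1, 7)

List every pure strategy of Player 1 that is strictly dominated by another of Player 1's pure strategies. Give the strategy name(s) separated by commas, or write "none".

W is not dominated — it holds its own against X at Alpha (11>4); Y at Alpha (11>2); Z at Alpha (11>4).
Nothing dominates X: W at Beta (12>11); Y at Alpha (4>2); Z at Alpha (4=4).
Y: no other strategy beats it everywhere (W at Delta (9>5); X at Delta (9>6); Z at Beta (8=8)).
Nothing dominates Z: W at Gamma (10>5); X at Alpha (4=4); Y at Alpha (4>2).

none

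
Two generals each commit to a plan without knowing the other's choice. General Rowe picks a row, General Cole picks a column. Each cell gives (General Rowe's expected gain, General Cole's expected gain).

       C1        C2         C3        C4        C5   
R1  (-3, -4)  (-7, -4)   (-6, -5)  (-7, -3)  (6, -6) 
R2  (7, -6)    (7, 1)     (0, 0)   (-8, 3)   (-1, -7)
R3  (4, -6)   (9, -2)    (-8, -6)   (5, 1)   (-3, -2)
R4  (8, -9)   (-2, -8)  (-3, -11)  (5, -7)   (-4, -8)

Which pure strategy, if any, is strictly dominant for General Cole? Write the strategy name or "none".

C4 vs C1: R1: -3>-4, R2: 3>-6, R3: 1>-6, R4: -7>-9.
C4 vs C2: R1: -3>-4, R2: 3>1, R3: 1>-2, R4: -7>-8.
C4 vs C3: R1: -3>-5, R2: 3>0, R3: 1>-6, R4: -7>-11.
C4 vs C5: R1: -3>-6, R2: 3>-7, R3: 1>-2, R4: -7>-8.
C4 strictly beats every other strategy against every opponent action, so it is strictly dominant.

C4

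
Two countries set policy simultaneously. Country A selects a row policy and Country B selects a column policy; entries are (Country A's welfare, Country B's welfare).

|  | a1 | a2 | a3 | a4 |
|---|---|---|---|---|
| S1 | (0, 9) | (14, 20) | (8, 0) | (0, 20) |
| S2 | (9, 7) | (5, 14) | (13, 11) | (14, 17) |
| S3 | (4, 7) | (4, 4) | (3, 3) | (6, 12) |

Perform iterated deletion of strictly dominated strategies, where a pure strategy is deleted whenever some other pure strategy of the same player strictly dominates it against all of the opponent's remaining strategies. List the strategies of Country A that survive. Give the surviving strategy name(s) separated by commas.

For Country A, S2 strictly dominates S3 on the remaining columns (a1: 9>4, a2: 5>4, a3: 13>3, a4: 14>6); eliminate S3.
Country B's strategy a1 is strictly dominated by a2 (S1: 20>9, S2: 14>7) and is removed.
For Country B, a2 strictly dominates a3 on the remaining rows (S1: 20>0, S2: 14>11); eliminate a3.
Among the remaining strategies, none is strictly dominated by another pure strategy of the same player, so the elimination stops.
Surviving strategies — Country A: {S1, S2}; Country B: {a2, a4}.

S1, S2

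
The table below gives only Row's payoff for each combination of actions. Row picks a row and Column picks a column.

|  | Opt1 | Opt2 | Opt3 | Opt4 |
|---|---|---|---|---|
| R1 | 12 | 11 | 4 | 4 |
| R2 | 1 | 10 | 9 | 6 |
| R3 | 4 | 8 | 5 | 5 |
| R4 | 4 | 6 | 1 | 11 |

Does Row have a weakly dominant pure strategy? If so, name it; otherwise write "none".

none

R1 fails to dominate R2 at Opt3 (4<9).
R2 fails to dominate R1 at Opt1 (1<12).
R3 fails to dominate R1 at Opt1 (4<12).
R4 fails to dominate R1 at Opt1 (4<12).
No single strategy dominates all the others.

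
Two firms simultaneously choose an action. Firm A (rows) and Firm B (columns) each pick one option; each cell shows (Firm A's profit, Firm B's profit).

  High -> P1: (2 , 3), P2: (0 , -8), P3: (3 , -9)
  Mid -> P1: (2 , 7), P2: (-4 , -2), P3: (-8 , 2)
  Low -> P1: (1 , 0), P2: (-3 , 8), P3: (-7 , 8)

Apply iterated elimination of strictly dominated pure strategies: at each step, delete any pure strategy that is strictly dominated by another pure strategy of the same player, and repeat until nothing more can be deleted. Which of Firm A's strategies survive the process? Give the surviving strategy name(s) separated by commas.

Row Low is eliminated: High beats it against every remaining column (P1: 2>1, P2: 0>-3, P3: 3>-7).
For Firm B, P1 strictly dominates P2 on the remaining rows (High: 3>-8, Mid: 7>-2); eliminate P2.
For Firm B, P1 strictly dominates P3 on the remaining rows (High: 3>-9, Mid: 7>2); eliminate P3.
Among the remaining strategies, none is strictly dominated by another pure strategy of the same player, so the elimination stops.
Surviving strategies — Firm A: {High, Mid}; Firm B: {P1}.

High, Mid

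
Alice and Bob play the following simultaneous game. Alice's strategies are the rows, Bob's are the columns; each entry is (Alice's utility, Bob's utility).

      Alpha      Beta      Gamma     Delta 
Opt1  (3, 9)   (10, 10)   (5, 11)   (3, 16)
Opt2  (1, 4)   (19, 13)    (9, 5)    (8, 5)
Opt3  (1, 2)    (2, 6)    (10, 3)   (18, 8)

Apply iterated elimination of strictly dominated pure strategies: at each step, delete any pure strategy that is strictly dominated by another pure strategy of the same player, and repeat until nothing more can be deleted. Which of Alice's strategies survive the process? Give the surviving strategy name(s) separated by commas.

Opt2, Opt3

For Bob, Beta strictly dominates Alpha on the remaining rows (Opt1: 10>9, Opt2: 13>4, Opt3: 6>2); eliminate Alpha.
Row Opt1 is eliminated: Opt2 beats it against every remaining column (Beta: 19>10, Gamma: 9>5, Delta: 8>3).
Bob's strategy Gamma is strictly dominated by Beta (Opt2: 13>5, Opt3: 6>3) and is removed.
Among the remaining strategies, none is strictly dominated by another pure strategy of the same player, so the elimination stops.
Surviving strategies — Alice: {Opt2, Opt3}; Bob: {Beta, Delta}.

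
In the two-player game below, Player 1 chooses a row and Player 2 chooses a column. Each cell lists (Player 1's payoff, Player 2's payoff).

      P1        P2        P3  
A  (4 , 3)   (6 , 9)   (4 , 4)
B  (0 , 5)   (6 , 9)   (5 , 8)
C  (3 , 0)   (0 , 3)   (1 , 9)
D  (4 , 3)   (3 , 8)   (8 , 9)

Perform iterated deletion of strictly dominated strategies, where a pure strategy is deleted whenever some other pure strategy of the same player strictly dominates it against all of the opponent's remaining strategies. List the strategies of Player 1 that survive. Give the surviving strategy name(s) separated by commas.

Player 1's strategy C is strictly dominated by A (P1: 4>3, P2: 6>0, P3: 4>1) and is removed.
For Player 2, P2 strictly dominates P1 on the remaining rows (A: 9>3, B: 9>5, D: 8>3); eliminate P1.
Among the remaining strategies, none is strictly dominated by another pure strategy of the same player, so the elimination stops.
Surviving strategies — Player 1: {A, B, D}; Player 2: {P2, P3}.

A, B, D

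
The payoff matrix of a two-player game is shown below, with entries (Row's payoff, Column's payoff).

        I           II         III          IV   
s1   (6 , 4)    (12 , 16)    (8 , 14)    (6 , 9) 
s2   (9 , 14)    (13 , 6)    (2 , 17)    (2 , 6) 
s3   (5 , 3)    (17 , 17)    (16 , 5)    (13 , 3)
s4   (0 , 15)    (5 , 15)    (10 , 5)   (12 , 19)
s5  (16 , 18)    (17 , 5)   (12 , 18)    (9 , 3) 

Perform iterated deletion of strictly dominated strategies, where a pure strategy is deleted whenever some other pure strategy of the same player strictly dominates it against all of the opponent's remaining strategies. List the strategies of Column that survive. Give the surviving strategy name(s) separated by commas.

Row s1 is eliminated: s5 beats it against every remaining column (I: 16>6, II: 17>12, III: 12>8, IV: 9>6).
Row's strategy s2 is strictly dominated by s5 (I: 16>9, II: 17>13, III: 12>2, IV: 9>2) and is removed.
Row s4 is eliminated: s3 beats it against every remaining column (I: 5>0, II: 17>5, III: 16>10, IV: 13>12).
Column IV is eliminated: II beats it against every remaining row (s3: 17>3, s5: 5>3).
Among the remaining strategies, none is strictly dominated by another pure strategy of the same player, so the elimination stops.
Surviving strategies — Row: {s3, s5}; Column: {I, II, III}.

I, II, III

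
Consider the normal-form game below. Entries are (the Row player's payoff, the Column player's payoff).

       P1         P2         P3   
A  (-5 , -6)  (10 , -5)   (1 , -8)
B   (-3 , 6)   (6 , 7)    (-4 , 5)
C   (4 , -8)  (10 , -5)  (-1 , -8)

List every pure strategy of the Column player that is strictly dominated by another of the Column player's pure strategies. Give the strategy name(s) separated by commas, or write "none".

P1, P3

P1 is strictly dominated by P2 (A: -5>-6, B: 7>6, C: -5>-8).
Nothing dominates P2: P1 at A (-5>-6); P3 at A (-5>-8).
P3 is strictly dominated by P2 (A: -5>-8, B: 7>5, C: -5>-8).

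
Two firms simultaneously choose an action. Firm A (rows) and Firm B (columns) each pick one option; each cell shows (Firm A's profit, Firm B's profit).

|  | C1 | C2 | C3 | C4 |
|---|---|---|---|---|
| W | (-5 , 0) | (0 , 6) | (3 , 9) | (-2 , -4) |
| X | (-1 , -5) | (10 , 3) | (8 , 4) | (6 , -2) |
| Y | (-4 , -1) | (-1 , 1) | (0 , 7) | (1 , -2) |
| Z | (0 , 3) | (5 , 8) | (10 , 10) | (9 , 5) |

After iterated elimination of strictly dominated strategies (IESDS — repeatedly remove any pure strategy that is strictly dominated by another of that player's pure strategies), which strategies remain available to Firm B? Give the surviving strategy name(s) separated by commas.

C3

Row W is eliminated: X beats it against every remaining column (C1: -1>-5, C2: 10>0, C3: 8>3, C4: 6>-2).
For Firm A, X strictly dominates Y on the remaining columns (C1: -1>-4, C2: 10>-1, C3: 8>0, C4: 6>1); eliminate Y.
Firm B's strategy C1 is strictly dominated by C2 (X: 3>-5, Z: 8>3) and is removed.
Column C2 is eliminated: C3 beats it against every remaining row (X: 4>3, Z: 10>8).
For Firm A, Z strictly dominates X on the remaining columns (C3: 10>8, C4: 9>6); eliminate X.
For Firm B, C3 strictly dominates C4 on the remaining rows (Z: 10>5); eliminate C4.
Among the remaining strategies, none is strictly dominated by another pure strategy of the same player, so the elimination stops.
Surviving strategies — Firm A: {Z}; Firm B: {C3}.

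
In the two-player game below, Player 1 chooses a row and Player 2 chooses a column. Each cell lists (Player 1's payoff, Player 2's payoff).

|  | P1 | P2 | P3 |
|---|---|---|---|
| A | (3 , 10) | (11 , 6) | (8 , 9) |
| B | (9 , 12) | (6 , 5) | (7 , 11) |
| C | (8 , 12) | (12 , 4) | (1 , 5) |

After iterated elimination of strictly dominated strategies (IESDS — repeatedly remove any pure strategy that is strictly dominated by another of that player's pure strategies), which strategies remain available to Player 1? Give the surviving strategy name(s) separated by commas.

B

For Player 2, P1 strictly dominates P2 on the remaining rows (A: 10>6, B: 12>5, C: 12>4); eliminate P2.
For Player 1, B strictly dominates C on the remaining columns (P1: 9>8, P3: 7>1); eliminate C.
Player 2's strategy P3 is strictly dominated by P1 (A: 10>9, B: 12>11) and is removed.
For Player 1, B strictly dominates A on the remaining columns (P1: 9>3); eliminate A.
Among the remaining strategies, none is strictly dominated by another pure strategy of the same player, so the elimination stops.
Surviving strategies — Player 1: {B}; Player 2: {P1}.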